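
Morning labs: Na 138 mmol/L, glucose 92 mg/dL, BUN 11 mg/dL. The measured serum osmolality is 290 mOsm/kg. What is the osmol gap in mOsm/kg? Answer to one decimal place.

5.0 mOsm/kg

Calculated osmolality = 2·Na + glucose/18 + BUN/2.8
= 2·138 + 92/18 + 11/2.8
= 276 + 5.11 + 3.93
= 285.04 mOsm/kg ≈ 285.0 mOsm/kg
Osmolar gap = measured − calculated = 290 − 285.0 = 5.0 mOsm/kg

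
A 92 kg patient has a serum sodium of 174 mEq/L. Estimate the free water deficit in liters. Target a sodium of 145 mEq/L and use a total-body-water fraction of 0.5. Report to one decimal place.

9.2 L

TBW = 0.5 · 92 = 46 L
Free water deficit = TBW · (Na/145 − 1)
= 46 · (174/145 − 1)
= 46 · 0.2
= 9.2 L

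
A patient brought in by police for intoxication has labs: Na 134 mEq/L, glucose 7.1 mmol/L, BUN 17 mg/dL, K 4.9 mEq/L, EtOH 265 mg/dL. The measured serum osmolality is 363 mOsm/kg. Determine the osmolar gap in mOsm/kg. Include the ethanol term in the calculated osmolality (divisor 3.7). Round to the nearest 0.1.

Calculated osmolality = 2·Na + glucose + BUN/2.8 + ethanol/3.7
= 2·134 + 7.1 + 17/2.8 + 265/3.7
= 268 + 7.10 + 6.07 + 71.62
= 352.79 mOsm/kg ≈ 352.8 mOsm/kg
Osmolar gap = measured − calculated = 363 − 352.8 = 10.2 mOsm/kg

10.2 mOsm/kg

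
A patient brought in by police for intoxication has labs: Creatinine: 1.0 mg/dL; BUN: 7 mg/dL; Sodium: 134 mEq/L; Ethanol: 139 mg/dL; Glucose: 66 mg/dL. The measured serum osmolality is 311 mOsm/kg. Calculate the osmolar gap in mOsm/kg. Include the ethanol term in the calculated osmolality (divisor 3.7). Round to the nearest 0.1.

-0.7 mOsm/kg

Calculated osmolality = 2·Na + glucose/18 + BUN/2.8 + ethanol/3.7
= 2·134 + 66/18 + 7/2.8 + 139/3.7
= 268 + 3.67 + 2.50 + 37.57
= 311.74 mOsm/kg ≈ 311.7 mOsm/kg
Osmolar gap = measured − calculated = 311 − 311.7 = -0.7 mOsm/kg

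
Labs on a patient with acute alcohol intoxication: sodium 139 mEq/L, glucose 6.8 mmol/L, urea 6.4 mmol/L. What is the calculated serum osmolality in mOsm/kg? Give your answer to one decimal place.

291.2 mOsm/kg

Calculated osmolality = 2·Na + glucose + urea
= 2·139 + 6.8 + 6.4
= 278 + 6.80 + 6.40
= 291.2 mOsm/kg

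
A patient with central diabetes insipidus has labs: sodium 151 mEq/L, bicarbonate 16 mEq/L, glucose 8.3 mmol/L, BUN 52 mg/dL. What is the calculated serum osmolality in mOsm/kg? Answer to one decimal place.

Calculated osmolality = 2·Na + glucose + BUN/2.8
= 2·151 + 8.3 + 52/2.8
= 302 + 8.30 + 18.57
= 328.87 mOsm/kg

328.9 mOsm/kg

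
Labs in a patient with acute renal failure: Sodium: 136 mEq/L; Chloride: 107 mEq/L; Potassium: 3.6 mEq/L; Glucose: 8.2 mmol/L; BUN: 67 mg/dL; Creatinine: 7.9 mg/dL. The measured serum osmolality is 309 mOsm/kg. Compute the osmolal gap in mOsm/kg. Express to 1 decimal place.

Calculated osmolality = 2·Na + glucose + BUN/2.8
= 2·136 + 8.2 + 67/2.8
= 272 + 8.20 + 23.93
= 304.13 mOsm/kg ≈ 304.1 mOsm/kg
Osmolar gap = measured − calculated = 309 − 304.1 = 4.9 mOsm/kg

4.9 mOsm/kg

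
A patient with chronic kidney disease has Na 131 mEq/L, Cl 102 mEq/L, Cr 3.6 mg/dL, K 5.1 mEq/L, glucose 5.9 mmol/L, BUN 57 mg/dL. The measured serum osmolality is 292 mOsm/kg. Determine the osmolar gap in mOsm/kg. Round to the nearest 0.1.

3.7 mOsm/kg

Calculated osmolality = 2·Na + glucose + BUN/2.8
= 2·131 + 5.9 + 57/2.8
= 262 + 5.90 + 20.36
= 288.26 mOsm/kg ≈ 288.3 mOsm/kg
Osmolar gap = measured − calculated = 292 − 288.3 = 3.7 mOsm/kg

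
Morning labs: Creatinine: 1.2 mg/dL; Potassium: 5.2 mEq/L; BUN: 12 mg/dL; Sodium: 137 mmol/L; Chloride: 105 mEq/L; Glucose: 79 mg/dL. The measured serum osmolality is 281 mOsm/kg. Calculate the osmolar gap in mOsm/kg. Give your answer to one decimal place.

-1.7 mOsm/kg

Calculated osmolality = 2·Na + glucose/18 + BUN/2.8
= 2·137 + 79/18 + 12/2.8
= 274 + 4.39 + 4.29
= 282.68 mOsm/kg ≈ 282.7 mOsm/kg
Osmolar gap = measured − calculated = 281 − 282.7 = -1.7 mOsm/kg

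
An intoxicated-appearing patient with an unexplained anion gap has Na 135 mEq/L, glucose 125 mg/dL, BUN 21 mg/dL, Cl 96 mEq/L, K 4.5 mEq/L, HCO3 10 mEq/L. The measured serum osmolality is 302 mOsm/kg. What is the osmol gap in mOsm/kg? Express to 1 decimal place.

Calculated osmolality = 2·Na + glucose/18 + BUN/2.8
= 2·135 + 125/18 + 21/2.8
= 270 + 6.94 + 7.50
= 284.44 mOsm/kg ≈ 284.4 mOsm/kg
Osmolar gap = measured − calculated = 302 − 284.4 = 17.6 mOsm/kg

17.6 mOsm/kg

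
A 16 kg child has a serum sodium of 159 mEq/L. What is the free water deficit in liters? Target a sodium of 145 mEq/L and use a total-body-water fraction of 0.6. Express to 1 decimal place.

TBW = 0.6 · 16 = 9.6 L
Free water deficit = TBW · (Na/145 − 1)
= 9.6 · (159/145 − 1)
= 9.6 · 0.0966
= 0.93 L

0.9 L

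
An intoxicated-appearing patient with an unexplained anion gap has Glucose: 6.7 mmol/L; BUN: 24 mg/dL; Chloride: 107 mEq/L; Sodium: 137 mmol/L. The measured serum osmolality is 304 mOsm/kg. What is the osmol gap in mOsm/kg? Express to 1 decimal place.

Calculated osmolality = 2·Na + glucose + BUN/2.8
= 2·137 + 6.7 + 24/2.8
= 274 + 6.70 + 8.57
= 289.27 mOsm/kg ≈ 289.3 mOsm/kg
Osmolar gap = measured − calculated = 304 − 289.3 = 14.7 mOsm/kg

14.7 mOsm/kg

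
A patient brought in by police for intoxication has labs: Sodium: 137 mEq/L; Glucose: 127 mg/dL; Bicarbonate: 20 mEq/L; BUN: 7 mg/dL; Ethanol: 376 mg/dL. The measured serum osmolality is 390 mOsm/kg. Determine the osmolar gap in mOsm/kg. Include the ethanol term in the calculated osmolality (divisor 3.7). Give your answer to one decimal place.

4.8 mOsm/kg

Calculated osmolality = 2·Na + glucose/18 + BUN/2.8 + ethanol/3.7
= 2·137 + 127/18 + 7/2.8 + 376/3.7
= 274 + 7.06 + 2.50 + 101.62
= 385.18 mOsm/kg ≈ 385.2 mOsm/kg
Osmolar gap = measured − calculated = 390 − 385.2 = 4.8 mOsm/kg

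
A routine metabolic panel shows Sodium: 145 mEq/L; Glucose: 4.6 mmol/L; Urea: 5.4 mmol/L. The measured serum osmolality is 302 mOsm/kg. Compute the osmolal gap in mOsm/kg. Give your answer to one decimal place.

2.0 mOsm/kg

Calculated osmolality = 2·Na + glucose + urea
= 2·145 + 4.6 + 5.4
= 290 + 4.60 + 5.40
= 300 mOsm/kg ≈ 300.0 mOsm/kg
Osmolar gap = measured − calculated = 302 − 300.0 = 2.0 mOsm/kg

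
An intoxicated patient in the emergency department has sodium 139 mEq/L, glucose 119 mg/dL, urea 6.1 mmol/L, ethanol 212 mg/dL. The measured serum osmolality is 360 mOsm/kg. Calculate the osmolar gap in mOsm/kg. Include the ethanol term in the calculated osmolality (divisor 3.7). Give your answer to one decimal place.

12.0 mOsm/kg

Calculated osmolality = 2·Na + glucose/18 + urea + ethanol/3.7
= 2·139 + 119/18 + 6.1 + 212/3.7
= 278 + 6.61 + 6.10 + 57.30
= 348.01 mOsm/kg ≈ 348.0 mOsm/kg
Osmolar gap = measured − calculated = 360 − 348.0 = 12.0 mOsm/kg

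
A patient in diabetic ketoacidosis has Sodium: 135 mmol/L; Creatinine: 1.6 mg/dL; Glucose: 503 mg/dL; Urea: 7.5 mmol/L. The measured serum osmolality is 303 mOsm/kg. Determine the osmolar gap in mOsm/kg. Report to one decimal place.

-2.4 mOsm/kg

Calculated osmolality = 2·Na + glucose/18 + urea
= 2·135 + 503/18 + 7.5
= 270 + 27.94 + 7.50
= 305.44 mOsm/kg ≈ 305.4 mOsm/kg
Osmolar gap = measured − calculated = 303 − 305.4 = -2.4 mOsm/kg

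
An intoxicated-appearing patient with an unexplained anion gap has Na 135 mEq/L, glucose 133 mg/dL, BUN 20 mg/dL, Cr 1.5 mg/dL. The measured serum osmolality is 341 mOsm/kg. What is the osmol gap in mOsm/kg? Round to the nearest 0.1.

Calculated osmolality = 2·Na + glucose/18 + BUN/2.8
= 2·135 + 133/18 + 20/2.8
= 270 + 7.39 + 7.14
= 284.53 mOsm/kg ≈ 284.5 mOsm/kg
Osmolar gap = measured − calculated = 341 − 284.5 = 56.5 mOsm/kg

56.5 mOsm/kg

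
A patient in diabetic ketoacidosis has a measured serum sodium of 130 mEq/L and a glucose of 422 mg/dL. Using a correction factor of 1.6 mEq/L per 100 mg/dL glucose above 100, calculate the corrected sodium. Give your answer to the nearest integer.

Corrected Na = measured Na + 1.6 · (glucose − 100)/100
= 130 + 1.6 · (422 − 100)/100
= 130 + 5.2
= 135.2 mEq/L

135 mEq/L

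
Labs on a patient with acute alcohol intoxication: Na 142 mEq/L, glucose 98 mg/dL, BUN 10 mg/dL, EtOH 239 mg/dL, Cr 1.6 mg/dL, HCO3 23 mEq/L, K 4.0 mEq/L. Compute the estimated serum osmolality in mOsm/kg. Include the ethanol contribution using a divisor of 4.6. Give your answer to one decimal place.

345.0 mOsm/kg

Calculated osmolality = 2·Na + glucose/18 + BUN/2.8 + ethanol/4.6
= 2·142 + 98/18 + 10/2.8 + 239/4.6
= 284 + 5.44 + 3.57 + 51.96
= 344.97 mOsm/kg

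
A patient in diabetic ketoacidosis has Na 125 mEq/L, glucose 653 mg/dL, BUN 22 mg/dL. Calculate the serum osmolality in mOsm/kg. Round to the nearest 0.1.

294.1 mOsm/kg

Calculated osmolality = 2·Na + glucose/18 + BUN/2.8
= 2·125 + 653/18 + 22/2.8
= 250 + 36.28 + 7.86
= 294.14 mOsm/kg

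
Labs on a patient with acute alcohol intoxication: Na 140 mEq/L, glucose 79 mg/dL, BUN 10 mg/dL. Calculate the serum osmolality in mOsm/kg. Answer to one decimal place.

Calculated osmolality = 2·Na + glucose/18 + BUN/2.8
= 2·140 + 79/18 + 10/2.8
= 280 + 4.39 + 3.57
= 287.96 mOsm/kg

288.0 mOsm/kg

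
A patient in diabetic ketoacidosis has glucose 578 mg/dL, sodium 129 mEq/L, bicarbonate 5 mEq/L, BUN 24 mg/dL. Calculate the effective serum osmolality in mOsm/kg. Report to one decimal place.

290.1 mOsm/kg

Effective osmolality excludes urea (freely permeant across cell membranes):
2·Na + glucose/18
= 2·129 + 578/18
= 258 + 32.11
= 290.11 mOsm/kg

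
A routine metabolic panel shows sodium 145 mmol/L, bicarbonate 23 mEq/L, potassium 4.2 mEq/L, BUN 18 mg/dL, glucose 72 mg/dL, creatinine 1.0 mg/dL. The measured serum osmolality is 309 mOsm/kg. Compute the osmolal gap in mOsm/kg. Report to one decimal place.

Calculated osmolality = 2·Na + glucose/18 + BUN/2.8
= 2·145 + 72/18 + 18/2.8
= 290 + 4 + 6.43
= 300.43 mOsm/kg ≈ 300.4 mOsm/kg
Osmolar gap = measured − calculated = 309 − 300.4 = 8.6 mOsm/kg

8.6 mOsm/kg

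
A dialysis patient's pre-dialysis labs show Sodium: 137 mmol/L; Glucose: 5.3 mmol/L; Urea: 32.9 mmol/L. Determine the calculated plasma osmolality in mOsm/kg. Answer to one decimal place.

312.2 mOsm/kg

Calculated osmolality = 2·Na + glucose + urea
= 2·137 + 5.3 + 32.9
= 274 + 5.30 + 32.90
= 312.2 mOsm/kg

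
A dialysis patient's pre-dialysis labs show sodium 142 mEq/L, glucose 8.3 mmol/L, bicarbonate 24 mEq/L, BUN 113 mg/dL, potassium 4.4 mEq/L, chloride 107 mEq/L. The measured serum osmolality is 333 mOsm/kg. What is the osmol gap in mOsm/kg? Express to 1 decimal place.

Calculated osmolality = 2·Na + glucose + BUN/2.8
= 2·142 + 8.3 + 113/2.8
= 284 + 8.30 + 40.36
= 332.66 mOsm/kg ≈ 332.7 mOsm/kg
Osmolar gap = measured − calculated = 333 − 332.7 = 0.3 mOsm/kg

0.3 mOsm/kg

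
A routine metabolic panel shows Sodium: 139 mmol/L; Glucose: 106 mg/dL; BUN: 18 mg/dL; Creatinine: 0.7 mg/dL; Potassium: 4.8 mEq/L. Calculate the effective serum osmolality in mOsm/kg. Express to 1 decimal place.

283.9 mOsm/kg

Effective osmolality excludes urea (freely permeant across cell membranes):
2·Na + glucose/18
= 2·139 + 106/18
= 278 + 5.89
= 283.89 mOsm/kg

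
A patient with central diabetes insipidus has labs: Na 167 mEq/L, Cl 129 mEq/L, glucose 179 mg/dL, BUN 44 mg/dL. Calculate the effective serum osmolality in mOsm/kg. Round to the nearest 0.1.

343.9 mOsm/kg

Effective osmolality excludes urea (freely permeant across cell membranes):
2·Na + glucose/18
= 2·167 + 179/18
= 334 + 9.94
= 343.94 mOsm/kg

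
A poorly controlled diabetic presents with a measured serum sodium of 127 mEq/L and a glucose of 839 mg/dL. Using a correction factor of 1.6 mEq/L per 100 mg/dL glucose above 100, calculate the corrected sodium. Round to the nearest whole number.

Corrected Na = measured Na + 1.6 · (glucose − 100)/100
= 127 + 1.6 · (839 − 100)/100
= 127 + 11.8
= 138.8 mEq/L

139 mEq/L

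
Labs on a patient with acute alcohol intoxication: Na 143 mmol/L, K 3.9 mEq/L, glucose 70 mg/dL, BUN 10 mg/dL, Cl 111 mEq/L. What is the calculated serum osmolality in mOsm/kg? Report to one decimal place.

293.5 mOsm/kg

Calculated osmolality = 2·Na + glucose/18 + BUN/2.8
= 2·143 + 70/18 + 10/2.8
= 286 + 3.89 + 3.57
= 293.46 mOsm/kg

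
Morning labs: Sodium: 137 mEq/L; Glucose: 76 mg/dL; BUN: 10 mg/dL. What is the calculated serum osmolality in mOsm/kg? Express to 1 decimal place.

Calculated osmolality = 2·Na + glucose/18 + BUN/2.8
= 2·137 + 76/18 + 10/2.8
= 274 + 4.22 + 3.57
= 281.79 mOsm/kg

281.8 mOsm/kg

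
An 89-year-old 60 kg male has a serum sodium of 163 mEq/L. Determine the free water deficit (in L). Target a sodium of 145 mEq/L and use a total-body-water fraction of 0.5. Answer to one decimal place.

3.7 L

TBW = 0.5 · 60 = 30 L
Free water deficit = TBW · (Na/145 − 1)
= 30 · (163/145 − 1)
= 30 · 0.1241
= 3.72 L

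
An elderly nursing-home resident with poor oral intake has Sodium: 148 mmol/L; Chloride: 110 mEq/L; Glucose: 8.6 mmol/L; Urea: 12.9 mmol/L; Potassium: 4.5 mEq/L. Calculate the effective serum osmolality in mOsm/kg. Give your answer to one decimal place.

Effective osmolality excludes urea (freely permeant across cell membranes):
2·Na + glucose
= 2·148 + 8.6
= 296 + 8.6
= 304.6 mOsm/kg

304.6 mOsm/kg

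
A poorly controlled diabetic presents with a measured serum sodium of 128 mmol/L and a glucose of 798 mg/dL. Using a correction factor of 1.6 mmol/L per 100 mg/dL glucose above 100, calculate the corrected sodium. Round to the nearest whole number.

139 mmol/L

Corrected Na = measured Na + 1.6 · (glucose − 100)/100
= 128 + 1.6 · (798 − 100)/100
= 128 + 11.2
= 139.2 mmol/L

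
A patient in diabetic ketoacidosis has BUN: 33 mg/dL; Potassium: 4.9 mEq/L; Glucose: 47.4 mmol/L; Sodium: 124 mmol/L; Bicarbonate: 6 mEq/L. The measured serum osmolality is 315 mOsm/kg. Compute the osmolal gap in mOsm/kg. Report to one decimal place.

Calculated osmolality = 2·Na + glucose + BUN/2.8
= 2·124 + 47.4 + 33/2.8
= 248 + 47.40 + 11.79
= 307.19 mOsm/kg ≈ 307.2 mOsm/kg
Osmolar gap = measured − calculated = 315 − 307.2 = 7.8 mOsm/kg

7.8 mOsm/kg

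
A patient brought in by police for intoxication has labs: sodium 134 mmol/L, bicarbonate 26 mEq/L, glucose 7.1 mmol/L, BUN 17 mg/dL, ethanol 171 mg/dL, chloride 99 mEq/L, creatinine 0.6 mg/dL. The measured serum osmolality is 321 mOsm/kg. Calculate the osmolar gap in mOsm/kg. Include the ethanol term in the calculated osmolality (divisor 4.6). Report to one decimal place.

Calculated osmolality = 2·Na + glucose + BUN/2.8 + ethanol/4.6
= 2·134 + 7.1 + 17/2.8 + 171/4.6
= 268 + 7.10 + 6.07 + 37.17
= 318.34 mOsm/kg ≈ 318.3 mOsm/kg
Osmolar gap = measured − calculated = 321 − 318.3 = 2.7 mOsm/kg

2.7 mOsm/kg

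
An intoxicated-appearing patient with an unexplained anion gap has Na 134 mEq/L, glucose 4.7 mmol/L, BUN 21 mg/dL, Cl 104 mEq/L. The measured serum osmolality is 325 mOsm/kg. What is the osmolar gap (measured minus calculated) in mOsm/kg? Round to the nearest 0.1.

Calculated osmolality = 2·Na + glucose + BUN/2.8
= 2·134 + 4.7 + 21/2.8
= 268 + 4.70 + 7.50
= 280.2 mOsm/kg ≈ 280.2 mOsm/kg
Osmolar gap = measured − calculated = 325 − 280.2 = 44.8 mOsm/kg

44.8 mOsm/kg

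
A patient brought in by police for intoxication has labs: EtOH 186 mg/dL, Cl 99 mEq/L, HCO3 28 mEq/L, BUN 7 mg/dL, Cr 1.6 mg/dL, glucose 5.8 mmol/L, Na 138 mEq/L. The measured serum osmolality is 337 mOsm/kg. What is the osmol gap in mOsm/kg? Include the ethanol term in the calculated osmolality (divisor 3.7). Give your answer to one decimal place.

2.4 mOsm/kg

Calculated osmolality = 2·Na + glucose + BUN/2.8 + ethanol/3.7
= 2·138 + 5.8 + 7/2.8 + 186/3.7
= 276 + 5.80 + 2.50 + 50.27
= 334.57 mOsm/kg ≈ 334.6 mOsm/kg
Osmolar gap = measured − calculated = 337 − 334.6 = 2.4 mOsm/kg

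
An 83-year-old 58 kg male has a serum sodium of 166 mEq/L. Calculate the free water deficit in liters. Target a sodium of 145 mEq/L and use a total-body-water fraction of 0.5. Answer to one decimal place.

4.2 L

TBW = 0.5 · 58 = 29 L
Free water deficit = TBW · (Na/145 − 1)
= 29 · (166/145 − 1)
= 29 · 0.1448
= 4.2 L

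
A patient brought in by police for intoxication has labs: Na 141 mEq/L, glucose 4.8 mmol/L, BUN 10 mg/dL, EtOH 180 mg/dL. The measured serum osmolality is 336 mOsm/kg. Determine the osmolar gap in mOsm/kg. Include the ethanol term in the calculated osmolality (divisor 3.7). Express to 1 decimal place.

-3.0 mOsm/kg

Calculated osmolality = 2·Na + glucose + BUN/2.8 + ethanol/3.7
= 2·141 + 4.8 + 10/2.8 + 180/3.7
= 282 + 4.80 + 3.57 + 48.65
= 339.02 mOsm/kg ≈ 339.0 mOsm/kg
Osmolar gap = measured − calculated = 336 − 339.0 = -3.0 mOsm/kg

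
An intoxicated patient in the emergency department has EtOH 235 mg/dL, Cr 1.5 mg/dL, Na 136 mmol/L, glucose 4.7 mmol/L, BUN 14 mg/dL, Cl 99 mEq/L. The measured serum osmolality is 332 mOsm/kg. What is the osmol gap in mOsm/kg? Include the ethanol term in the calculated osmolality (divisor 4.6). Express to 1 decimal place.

-0.8 mOsm/kg

Calculated osmolality = 2·Na + glucose + BUN/2.8 + ethanol/4.6
= 2·136 + 4.7 + 14/2.8 + 235/4.6
= 272 + 4.70 + 5 + 51.09
= 332.79 mOsm/kg ≈ 332.8 mOsm/kg
Osmolar gap = measured − calculated = 332 − 332.8 = -0.8 mOsm/kg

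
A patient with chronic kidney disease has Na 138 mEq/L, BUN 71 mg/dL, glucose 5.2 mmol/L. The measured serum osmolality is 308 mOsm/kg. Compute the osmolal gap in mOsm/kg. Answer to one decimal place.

1.4 mOsm/kg

Calculated osmolality = 2·Na + glucose + BUN/2.8
= 2·138 + 5.2 + 71/2.8
= 276 + 5.20 + 25.36
= 306.56 mOsm/kg ≈ 306.6 mOsm/kg
Osmolar gap = measured − calculated = 308 − 306.6 = 1.4 mOsm/kg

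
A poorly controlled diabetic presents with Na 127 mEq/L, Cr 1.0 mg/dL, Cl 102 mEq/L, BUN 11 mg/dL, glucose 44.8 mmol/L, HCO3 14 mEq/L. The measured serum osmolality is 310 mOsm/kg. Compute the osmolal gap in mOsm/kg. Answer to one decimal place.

Calculated osmolality = 2·Na + glucose + BUN/2.8
= 2·127 + 44.8 + 11/2.8
= 254 + 44.80 + 3.93
= 302.73 mOsm/kg ≈ 302.7 mOsm/kg
Osmolar gap = measured − calculated = 310 − 302.7 = 7.3 mOsm/kg

7.3 mOsm/kg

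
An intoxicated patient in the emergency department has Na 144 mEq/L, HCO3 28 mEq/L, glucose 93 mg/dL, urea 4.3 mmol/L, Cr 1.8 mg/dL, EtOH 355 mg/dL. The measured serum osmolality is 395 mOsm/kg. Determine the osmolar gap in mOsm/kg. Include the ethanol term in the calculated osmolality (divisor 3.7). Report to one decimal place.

Calculated osmolality = 2·Na + glucose/18 + urea + ethanol/3.7
= 2·144 + 93/18 + 4.3 + 355/3.7
= 288 + 5.17 + 4.30 + 95.95
= 393.42 mOsm/kg ≈ 393.4 mOsm/kg
Osmolar gap = measured − calculated = 395 − 393.4 = 1.6 mOsm/kg

1.6 mOsm/kg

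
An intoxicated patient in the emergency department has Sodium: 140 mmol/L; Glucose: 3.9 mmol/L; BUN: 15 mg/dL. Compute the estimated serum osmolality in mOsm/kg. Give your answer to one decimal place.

Calculated osmolality = 2·Na + glucose + BUN/2.8
= 2·140 + 3.9 + 15/2.8
= 280 + 3.90 + 5.36
= 289.26 mOsm/kg

289.3 mOsm/kg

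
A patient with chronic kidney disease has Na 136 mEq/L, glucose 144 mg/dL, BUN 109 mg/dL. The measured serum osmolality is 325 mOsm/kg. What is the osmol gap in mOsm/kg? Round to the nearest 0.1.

Calculated osmolality = 2·Na + glucose/18 + BUN/2.8
= 2·136 + 144/18 + 109/2.8
= 272 + 8 + 38.93
= 318.93 mOsm/kg ≈ 318.9 mOsm/kg
Osmolar gap = measured − calculated = 325 − 318.9 = 6.1 mOsm/kg

6.1 mOsm/kg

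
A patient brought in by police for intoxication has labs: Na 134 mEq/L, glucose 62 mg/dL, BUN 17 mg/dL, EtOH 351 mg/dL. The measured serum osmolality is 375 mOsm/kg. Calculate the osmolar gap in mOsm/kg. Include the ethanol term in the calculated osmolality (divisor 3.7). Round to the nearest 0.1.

2.6 mOsm/kg

Calculated osmolality = 2·Na + glucose/18 + BUN/2.8 + ethanol/3.7
= 2·134 + 62/18 + 17/2.8 + 351/3.7
= 268 + 3.44 + 6.07 + 94.86
= 372.37 mOsm/kg ≈ 372.4 mOsm/kg
Osmolar gap = measured − calculated = 375 − 372.4 = 2.6 mOsm/kg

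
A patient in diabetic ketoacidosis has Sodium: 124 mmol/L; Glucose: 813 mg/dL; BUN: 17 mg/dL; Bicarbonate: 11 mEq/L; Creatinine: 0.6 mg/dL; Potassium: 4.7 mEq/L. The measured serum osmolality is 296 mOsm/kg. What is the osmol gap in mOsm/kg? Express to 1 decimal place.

-3.2 mOsm/kg

Calculated osmolality = 2·Na + glucose/18 + BUN/2.8
= 2·124 + 813/18 + 17/2.8
= 248 + 45.17 + 6.07
= 299.24 mOsm/kg ≈ 299.2 mOsm/kg
Osmolar gap = measured − calculated = 296 − 299.2 = -3.2 mOsm/kg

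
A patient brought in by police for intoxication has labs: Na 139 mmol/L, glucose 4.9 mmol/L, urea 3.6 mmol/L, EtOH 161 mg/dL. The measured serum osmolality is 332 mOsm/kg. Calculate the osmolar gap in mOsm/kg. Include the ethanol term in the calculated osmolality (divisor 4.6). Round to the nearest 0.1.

10.5 mOsm/kg

Calculated osmolality = 2·Na + glucose + urea + ethanol/4.6
= 2·139 + 4.9 + 3.6 + 161/4.6
= 278 + 4.90 + 3.60 + 35
= 321.5 mOsm/kg ≈ 321.5 mOsm/kg
Osmolar gap = measured − calculated = 332 − 321.5 = 10.5 mOsm/kg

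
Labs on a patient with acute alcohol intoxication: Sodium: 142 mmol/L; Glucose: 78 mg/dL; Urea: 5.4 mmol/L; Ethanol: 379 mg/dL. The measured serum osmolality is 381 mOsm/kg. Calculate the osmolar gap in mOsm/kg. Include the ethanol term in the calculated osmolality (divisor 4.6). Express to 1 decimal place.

4.9 mOsm/kg

Calculated osmolality = 2·Na + glucose/18 + urea + ethanol/4.6
= 2·142 + 78/18 + 5.4 + 379/4.6
= 284 + 4.33 + 5.40 + 82.39
= 376.12 mOsm/kg ≈ 376.1 mOsm/kg
Osmolar gap = measured − calculated = 381 − 376.1 = 4.9 mOsm/kg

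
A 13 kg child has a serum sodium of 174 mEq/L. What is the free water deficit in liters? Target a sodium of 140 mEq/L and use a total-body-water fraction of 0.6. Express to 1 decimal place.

1.9 L

TBW = 0.6 · 13 = 7.8 L
Free water deficit = TBW · (Na/140 − 1)
= 7.8 · (174/140 − 1)
= 7.8 · 0.2429
= 1.89 L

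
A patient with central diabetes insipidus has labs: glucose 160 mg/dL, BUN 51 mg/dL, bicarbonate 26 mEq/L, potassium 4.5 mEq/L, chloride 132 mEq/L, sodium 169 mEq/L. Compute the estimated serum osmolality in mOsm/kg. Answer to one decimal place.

365.1 mOsm/kg

Calculated osmolality = 2·Na + glucose/18 + BUN/2.8
= 2·169 + 160/18 + 51/2.8
= 338 + 8.89 + 18.21
= 365.1 mOsm/kg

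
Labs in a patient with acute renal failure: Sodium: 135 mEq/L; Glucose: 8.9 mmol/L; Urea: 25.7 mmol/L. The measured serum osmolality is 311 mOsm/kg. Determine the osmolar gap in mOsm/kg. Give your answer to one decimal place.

6.4 mOsm/kg

Calculated osmolality = 2·Na + glucose + urea
= 2·135 + 8.9 + 25.7
= 270 + 8.90 + 25.70
= 304.6 mOsm/kg ≈ 304.6 mOsm/kg
Osmolar gap = measured − calculated = 311 − 304.6 = 6.4 mOsm/kg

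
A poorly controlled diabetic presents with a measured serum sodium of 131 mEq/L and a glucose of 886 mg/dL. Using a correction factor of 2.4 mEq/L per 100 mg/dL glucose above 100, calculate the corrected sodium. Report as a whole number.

Corrected Na = measured Na + 2.4 · (glucose − 100)/100
= 131 + 2.4 · (886 − 100)/100
= 131 + 18.9
= 149.9 mEq/L

150 mEq/L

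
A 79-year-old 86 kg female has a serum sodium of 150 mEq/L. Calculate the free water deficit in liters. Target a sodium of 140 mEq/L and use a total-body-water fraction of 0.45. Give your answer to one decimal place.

2.8 L

TBW = 0.45 · 86 = 38.7 L
Free water deficit = TBW · (Na/140 − 1)
= 38.7 · (150/140 − 1)
= 38.7 · 0.0714
= 2.76 L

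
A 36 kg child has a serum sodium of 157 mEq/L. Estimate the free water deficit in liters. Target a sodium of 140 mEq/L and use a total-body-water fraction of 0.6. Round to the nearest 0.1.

2.6 L

TBW = 0.6 · 36 = 21.6 L
Free water deficit = TBW · (Na/140 − 1)
= 21.6 · (157/140 − 1)
= 21.6 · 0.1214
= 2.62 L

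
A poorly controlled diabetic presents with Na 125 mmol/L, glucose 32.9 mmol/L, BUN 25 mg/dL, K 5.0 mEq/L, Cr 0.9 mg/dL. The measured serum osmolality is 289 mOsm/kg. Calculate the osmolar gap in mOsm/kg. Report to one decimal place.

-2.8 mOsm/kg

Calculated osmolality = 2·Na + glucose + BUN/2.8
= 2·125 + 32.9 + 25/2.8
= 250 + 32.90 + 8.93
= 291.83 mOsm/kg ≈ 291.8 mOsm/kg
Osmolar gap = measured − calculated = 289 − 291.8 = -2.8 mOsm/kg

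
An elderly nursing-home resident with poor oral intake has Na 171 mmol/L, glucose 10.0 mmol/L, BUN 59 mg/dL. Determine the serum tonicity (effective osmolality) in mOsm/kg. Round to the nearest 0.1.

352.0 mOsm/kg

Effective osmolality excludes urea (freely permeant across cell membranes):
2·Na + glucose
= 2·171 + 10
= 342 + 10
= 352 mOsm/kg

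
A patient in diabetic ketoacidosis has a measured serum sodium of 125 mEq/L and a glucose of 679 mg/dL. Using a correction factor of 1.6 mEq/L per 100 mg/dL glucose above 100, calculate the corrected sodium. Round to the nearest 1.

Corrected Na = measured Na + 1.6 · (glucose − 100)/100
= 125 + 1.6 · (679 − 100)/100
= 125 + 9.3
= 134.3 mEq/L

134 mEq/L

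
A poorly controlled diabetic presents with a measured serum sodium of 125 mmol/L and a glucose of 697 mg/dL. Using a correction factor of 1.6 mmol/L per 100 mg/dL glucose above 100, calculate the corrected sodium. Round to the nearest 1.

Corrected Na = measured Na + 1.6 · (glucose − 100)/100
= 125 + 1.6 · (697 − 100)/100
= 125 + 9.6
= 134.6 mmol/L

135 mmol/L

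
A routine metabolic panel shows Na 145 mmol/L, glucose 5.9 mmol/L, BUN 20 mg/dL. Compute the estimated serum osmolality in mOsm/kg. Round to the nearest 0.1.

Calculated osmolality = 2·Na + glucose + BUN/2.8
= 2·145 + 5.9 + 20/2.8
= 290 + 5.90 + 7.14
= 303.04 mOsm/kg

303.0 mOsm/kg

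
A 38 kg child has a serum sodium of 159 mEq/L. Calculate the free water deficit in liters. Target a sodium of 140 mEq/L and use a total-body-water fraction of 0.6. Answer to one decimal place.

TBW = 0.6 · 38 = 22.8 L
Free water deficit = TBW · (Na/140 − 1)
= 22.8 · (159/140 − 1)
= 22.8 · 0.1357
= 3.09 L

3.1 L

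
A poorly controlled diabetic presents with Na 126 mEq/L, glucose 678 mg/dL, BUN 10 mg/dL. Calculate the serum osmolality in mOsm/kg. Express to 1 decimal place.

293.2 mOsm/kg

Calculated osmolality = 2·Na + glucose/18 + BUN/2.8
= 2·126 + 678/18 + 10/2.8
= 252 + 37.67 + 3.57
= 293.24 mOsm/kg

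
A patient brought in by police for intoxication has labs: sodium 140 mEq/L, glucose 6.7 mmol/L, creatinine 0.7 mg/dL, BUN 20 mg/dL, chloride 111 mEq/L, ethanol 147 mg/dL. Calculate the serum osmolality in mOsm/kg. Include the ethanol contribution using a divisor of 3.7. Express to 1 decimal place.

333.6 mOsm/kg

Calculated osmolality = 2·Na + glucose + BUN/2.8 + ethanol/3.7
= 2·140 + 6.7 + 20/2.8 + 147/3.7
= 280 + 6.70 + 7.14 + 39.73
= 333.57 mOsm/kg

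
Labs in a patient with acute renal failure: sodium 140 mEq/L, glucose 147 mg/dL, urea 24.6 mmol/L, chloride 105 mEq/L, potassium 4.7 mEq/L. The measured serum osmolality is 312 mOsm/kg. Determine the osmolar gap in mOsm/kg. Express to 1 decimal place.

Calculated osmolality = 2·Na + glucose/18 + urea
= 2·140 + 147/18 + 24.6
= 280 + 8.17 + 24.60
= 312.77 mOsm/kg ≈ 312.8 mOsm/kg
Osmolar gap = measured − calculated = 312 − 312.8 = -0.8 mOsm/kg

-0.8 mOsm/kg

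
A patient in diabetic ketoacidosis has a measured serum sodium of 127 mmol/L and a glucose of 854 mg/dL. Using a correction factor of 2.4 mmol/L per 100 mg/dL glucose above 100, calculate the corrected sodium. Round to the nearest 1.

Corrected Na = measured Na + 2.4 · (glucose − 100)/100
= 127 + 2.4 · (854 − 100)/100
= 127 + 18.1
= 145.1 mmol/L

145 mmol/L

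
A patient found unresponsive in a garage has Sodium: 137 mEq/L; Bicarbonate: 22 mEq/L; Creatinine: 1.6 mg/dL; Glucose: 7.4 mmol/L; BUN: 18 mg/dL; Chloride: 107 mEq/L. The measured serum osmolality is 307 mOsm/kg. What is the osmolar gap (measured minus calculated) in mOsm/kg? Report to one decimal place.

Calculated osmolality = 2·Na + glucose + BUN/2.8
= 2·137 + 7.4 + 18/2.8
= 274 + 7.40 + 6.43
= 287.83 mOsm/kg ≈ 287.8 mOsm/kg
Osmolar gap = measured − calculated = 307 − 287.8 = 19.2 mOsm/kg

19.2 mOsm/kg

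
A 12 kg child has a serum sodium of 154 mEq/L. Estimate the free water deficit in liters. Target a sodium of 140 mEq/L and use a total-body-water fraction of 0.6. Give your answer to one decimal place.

0.7 L

TBW = 0.6 · 12 = 7.2 L
Free water deficit = TBW · (Na/140 − 1)
= 7.2 · (154/140 − 1)
= 7.2 · 0.1
= 0.72 L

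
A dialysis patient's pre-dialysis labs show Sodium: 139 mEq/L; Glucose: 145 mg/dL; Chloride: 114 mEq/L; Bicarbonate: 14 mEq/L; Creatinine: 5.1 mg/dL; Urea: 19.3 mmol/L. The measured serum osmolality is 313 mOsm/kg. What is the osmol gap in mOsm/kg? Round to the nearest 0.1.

Calculated osmolality = 2·Na + glucose/18 + urea
= 2·139 + 145/18 + 19.3
= 278 + 8.06 + 19.30
= 305.36 mOsm/kg ≈ 305.4 mOsm/kg
Osmolar gap = measured − calculated = 313 − 305.4 = 7.6 mOsm/kg

7.6 mOsm/kg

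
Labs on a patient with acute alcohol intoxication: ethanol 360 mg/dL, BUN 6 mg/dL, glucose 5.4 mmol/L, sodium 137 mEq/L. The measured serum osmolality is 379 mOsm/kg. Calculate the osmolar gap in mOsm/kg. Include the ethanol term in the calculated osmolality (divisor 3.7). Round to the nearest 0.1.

0.2 mOsm/kg

Calculated osmolality = 2·Na + glucose + BUN/2.8 + ethanol/3.7
= 2·137 + 5.4 + 6/2.8 + 360/3.7
= 274 + 5.40 + 2.14 + 97.30
= 378.84 mOsm/kg ≈ 378.8 mOsm/kg
Osmolar gap = measured − calculated = 379 − 378.8 = 0.2 mOsm/kg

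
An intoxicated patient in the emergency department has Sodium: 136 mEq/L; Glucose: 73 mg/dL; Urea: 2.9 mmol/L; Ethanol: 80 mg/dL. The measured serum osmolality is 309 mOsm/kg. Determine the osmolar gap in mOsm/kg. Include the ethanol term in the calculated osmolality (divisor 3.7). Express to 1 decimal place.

8.4 mOsm/kg

Calculated osmolality = 2·Na + glucose/18 + urea + ethanol/3.7
= 2·136 + 73/18 + 2.9 + 80/3.7
= 272 + 4.06 + 2.90 + 21.62
= 300.58 mOsm/kg ≈ 300.6 mOsm/kg
Osmolar gap = measured − calculated = 309 − 300.6 = 8.4 mOsm/kg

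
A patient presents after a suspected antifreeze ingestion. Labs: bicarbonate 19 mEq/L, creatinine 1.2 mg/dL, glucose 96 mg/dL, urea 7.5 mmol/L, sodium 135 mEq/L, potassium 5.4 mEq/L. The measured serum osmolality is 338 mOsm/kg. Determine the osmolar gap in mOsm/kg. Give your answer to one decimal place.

Calculated osmolality = 2·Na + glucose/18 + urea
= 2·135 + 96/18 + 7.5
= 270 + 5.33 + 7.50
= 282.83 mOsm/kg ≈ 282.8 mOsm/kg
Osmolar gap = measured − calculated = 338 − 282.8 = 55.2 mOsm/kg

55.2 mOsm/kg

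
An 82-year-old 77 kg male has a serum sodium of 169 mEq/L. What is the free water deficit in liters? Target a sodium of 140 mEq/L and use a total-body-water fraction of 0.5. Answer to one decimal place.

8.0 L

TBW = 0.5 · 77 = 38.5 L
Free water deficit = TBW · (Na/140 − 1)
= 38.5 · (169/140 − 1)
= 38.5 · 0.2071
= 7.97 L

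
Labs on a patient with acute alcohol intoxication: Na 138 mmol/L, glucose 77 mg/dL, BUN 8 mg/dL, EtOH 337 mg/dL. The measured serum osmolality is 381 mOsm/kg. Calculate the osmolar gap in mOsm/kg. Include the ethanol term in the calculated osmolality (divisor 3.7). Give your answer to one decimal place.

Calculated osmolality = 2·Na + glucose/18 + BUN/2.8 + ethanol/3.7
= 2·138 + 77/18 + 8/2.8 + 337/3.7
= 276 + 4.28 + 2.86 + 91.08
= 374.22 mOsm/kg ≈ 374.2 mOsm/kg
Osmolar gap = measured − calculated = 381 − 374.2 = 6.8 mOsm/kg

6.8 mOsm/kg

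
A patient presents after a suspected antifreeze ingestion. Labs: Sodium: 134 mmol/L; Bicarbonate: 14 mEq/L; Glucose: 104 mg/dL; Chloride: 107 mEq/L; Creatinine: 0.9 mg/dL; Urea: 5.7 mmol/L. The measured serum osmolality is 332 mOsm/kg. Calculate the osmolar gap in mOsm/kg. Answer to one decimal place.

52.5 mOsm/kg

Calculated osmolality = 2·Na + glucose/18 + urea
= 2·134 + 104/18 + 5.7
= 268 + 5.78 + 5.70
= 279.48 mOsm/kg ≈ 279.5 mOsm/kg
Osmolar gap = measured − calculated = 332 − 279.5 = 52.5 mOsm/kg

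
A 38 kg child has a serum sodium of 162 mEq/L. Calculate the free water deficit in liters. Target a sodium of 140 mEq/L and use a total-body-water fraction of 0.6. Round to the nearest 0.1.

3.6 L

TBW = 0.6 · 38 = 22.8 L
Free water deficit = TBW · (Na/140 − 1)
= 22.8 · (162/140 − 1)
= 22.8 · 0.1571
= 3.58 L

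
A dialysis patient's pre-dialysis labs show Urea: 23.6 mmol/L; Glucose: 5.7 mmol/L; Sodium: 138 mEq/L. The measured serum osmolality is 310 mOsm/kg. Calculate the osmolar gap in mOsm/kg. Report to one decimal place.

4.7 mOsm/kg

Calculated osmolality = 2·Na + glucose + urea
= 2·138 + 5.7 + 23.6
= 276 + 5.70 + 23.60
= 305.3 mOsm/kg ≈ 305.3 mOsm/kg
Osmolar gap = measured − calculated = 310 − 305.3 = 4.7 mOsm/kg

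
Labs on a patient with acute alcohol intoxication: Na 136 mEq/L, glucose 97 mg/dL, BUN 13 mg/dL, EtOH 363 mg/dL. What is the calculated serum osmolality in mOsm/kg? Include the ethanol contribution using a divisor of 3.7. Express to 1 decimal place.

380.1 mOsm/kg

Calculated osmolality = 2·Na + glucose/18 + BUN/2.8 + ethanol/3.7
= 2·136 + 97/18 + 13/2.8 + 363/3.7
= 272 + 5.39 + 4.64 + 98.11
= 380.14 mOsm/kg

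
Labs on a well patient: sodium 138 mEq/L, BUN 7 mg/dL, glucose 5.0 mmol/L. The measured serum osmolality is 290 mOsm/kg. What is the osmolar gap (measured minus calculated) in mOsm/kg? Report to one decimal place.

Calculated osmolality = 2·Na + glucose + BUN/2.8
= 2·138 + 5 + 7/2.8
= 276 + 5 + 2.50
= 283.5 mOsm/kg ≈ 283.5 mOsm/kg
Osmolar gap = measured − calculated = 290 − 283.5 = 6.5 mOsm/kg

6.5 mOsm/kg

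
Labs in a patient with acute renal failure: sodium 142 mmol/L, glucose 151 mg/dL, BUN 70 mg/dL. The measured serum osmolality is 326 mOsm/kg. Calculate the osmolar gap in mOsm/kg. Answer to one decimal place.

8.6 mOsm/kg

Calculated osmolality = 2·Na + glucose/18 + BUN/2.8
= 2·142 + 151/18 + 70/2.8
= 284 + 8.39 + 25
= 317.39 mOsm/kg ≈ 317.4 mOsm/kg
Osmolar gap = measured − calculated = 326 − 317.4 = 8.6 mOsm/kg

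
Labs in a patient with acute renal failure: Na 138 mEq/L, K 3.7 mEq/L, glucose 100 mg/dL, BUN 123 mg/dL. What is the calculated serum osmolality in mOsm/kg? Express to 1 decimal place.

325.5 mOsm/kg

Calculated osmolality = 2·Na + glucose/18 + BUN/2.8
= 2·138 + 100/18 + 123/2.8
= 276 + 5.56 + 43.93
= 325.49 mOsm/kg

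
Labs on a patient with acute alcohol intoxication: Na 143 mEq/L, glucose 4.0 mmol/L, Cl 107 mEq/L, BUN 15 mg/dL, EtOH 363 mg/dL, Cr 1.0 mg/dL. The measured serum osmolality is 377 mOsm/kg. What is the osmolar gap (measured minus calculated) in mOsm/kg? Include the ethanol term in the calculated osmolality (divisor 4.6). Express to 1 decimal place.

2.7 mOsm/kg

Calculated osmolality = 2·Na + glucose + BUN/2.8 + ethanol/4.6
= 2·143 + 4 + 15/2.8 + 363/4.6
= 286 + 4 + 5.36 + 78.91
= 374.27 mOsm/kg ≈ 374.3 mOsm/kg
Osmolar gap = measured − calculated = 377 − 374.3 = 2.7 mOsm/kg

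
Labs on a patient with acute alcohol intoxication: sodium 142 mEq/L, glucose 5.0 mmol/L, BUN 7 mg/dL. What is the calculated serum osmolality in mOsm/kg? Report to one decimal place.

291.5 mOsm/kg

Calculated osmolality = 2·Na + glucose + BUN/2.8
= 2·142 + 5 + 7/2.8
= 284 + 5 + 2.50
= 291.5 mOsm/kg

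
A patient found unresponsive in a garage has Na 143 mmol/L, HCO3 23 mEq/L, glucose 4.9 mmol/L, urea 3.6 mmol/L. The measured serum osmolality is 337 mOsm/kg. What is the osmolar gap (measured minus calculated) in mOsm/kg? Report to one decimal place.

Calculated osmolality = 2·Na + glucose + urea
= 2·143 + 4.9 + 3.6
= 286 + 4.90 + 3.60
= 294.5 mOsm/kg ≈ 294.5 mOsm/kg
Osmolar gap = measured − calculated = 337 − 294.5 = 42.5 mOsm/kg

42.5 mOsm/kg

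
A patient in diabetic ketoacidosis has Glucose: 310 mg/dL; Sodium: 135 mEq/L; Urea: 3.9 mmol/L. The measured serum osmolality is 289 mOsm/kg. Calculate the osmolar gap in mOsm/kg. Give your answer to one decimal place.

-2.1 mOsm/kg

Calculated osmolality = 2·Na + glucose/18 + urea
= 2·135 + 310/18 + 3.9
= 270 + 17.22 + 3.90
= 291.12 mOsm/kg ≈ 291.1 mOsm/kg
Osmolar gap = measured − calculated = 289 − 291.1 = -2.1 mOsm/kg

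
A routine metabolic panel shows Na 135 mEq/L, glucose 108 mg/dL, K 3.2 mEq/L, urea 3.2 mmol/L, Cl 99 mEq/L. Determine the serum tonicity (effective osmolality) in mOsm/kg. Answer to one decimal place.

276.0 mOsm/kg

Effective osmolality excludes urea (freely permeant across cell membranes):
2·Na + glucose/18
= 2·135 + 108/18
= 270 + 6
= 276 mOsm/kg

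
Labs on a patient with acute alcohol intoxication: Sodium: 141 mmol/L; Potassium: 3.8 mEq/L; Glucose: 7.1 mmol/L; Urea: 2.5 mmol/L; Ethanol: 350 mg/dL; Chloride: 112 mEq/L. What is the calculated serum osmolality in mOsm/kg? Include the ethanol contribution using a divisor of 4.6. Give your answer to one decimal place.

Calculated osmolality = 2·Na + glucose + urea + ethanol/4.6
= 2·141 + 7.1 + 2.5 + 350/4.6
= 282 + 7.10 + 2.50 + 76.09
= 367.69 mOsm/kg

367.7 mOsm/kg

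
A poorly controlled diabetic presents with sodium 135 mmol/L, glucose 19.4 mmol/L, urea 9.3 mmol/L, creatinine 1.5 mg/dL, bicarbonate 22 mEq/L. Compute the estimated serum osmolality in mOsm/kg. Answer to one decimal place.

298.7 mOsm/kg

Calculated osmolality = 2·Na + glucose + urea
= 2·135 + 19.4 + 9.3
= 270 + 19.40 + 9.30
= 298.7 mOsm/kg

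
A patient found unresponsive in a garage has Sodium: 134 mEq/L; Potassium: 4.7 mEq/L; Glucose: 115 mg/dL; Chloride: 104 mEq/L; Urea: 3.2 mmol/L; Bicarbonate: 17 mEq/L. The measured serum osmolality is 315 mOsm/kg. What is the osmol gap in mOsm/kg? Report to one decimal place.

37.4 mOsm/kg

Calculated osmolality = 2·Na + glucose/18 + urea
= 2·134 + 115/18 + 3.2
= 268 + 6.39 + 3.20
= 277.59 mOsm/kg ≈ 277.6 mOsm/kg
Osmolar gap = measured − calculated = 315 − 277.6 = 37.4 mOsm/kg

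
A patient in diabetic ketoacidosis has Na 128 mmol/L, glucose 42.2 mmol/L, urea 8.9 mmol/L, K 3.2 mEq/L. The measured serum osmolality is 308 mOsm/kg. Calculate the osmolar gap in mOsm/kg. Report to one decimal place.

0.9 mOsm/kg

Calculated osmolality = 2·Na + glucose + urea
= 2·128 + 42.2 + 8.9
= 256 + 42.20 + 8.90
= 307.1 mOsm/kg ≈ 307.1 mOsm/kg
Osmolar gap = measured − calculated = 308 − 307.1 = 0.9 mOsm/kg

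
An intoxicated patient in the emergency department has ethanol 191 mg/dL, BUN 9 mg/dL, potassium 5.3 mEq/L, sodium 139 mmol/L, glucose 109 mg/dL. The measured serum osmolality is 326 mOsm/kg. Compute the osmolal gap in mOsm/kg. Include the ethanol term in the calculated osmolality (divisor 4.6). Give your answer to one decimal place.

-2.8 mOsm/kg

Calculated osmolality = 2·Na + glucose/18 + BUN/2.8 + ethanol/4.6
= 2·139 + 109/18 + 9/2.8 + 191/4.6
= 278 + 6.06 + 3.21 + 41.52
= 328.79 mOsm/kg ≈ 328.8 mOsm/kg
Osmolar gap = measured − calculated = 326 − 328.8 = -2.8 mOsm/kg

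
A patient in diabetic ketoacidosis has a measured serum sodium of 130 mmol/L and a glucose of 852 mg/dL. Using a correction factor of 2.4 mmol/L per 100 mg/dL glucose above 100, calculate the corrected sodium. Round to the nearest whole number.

Corrected Na = measured Na + 2.4 · (glucose − 100)/100
= 130 + 2.4 · (852 − 100)/100
= 130 + 18
= 148 mmol/L

148 mmol/L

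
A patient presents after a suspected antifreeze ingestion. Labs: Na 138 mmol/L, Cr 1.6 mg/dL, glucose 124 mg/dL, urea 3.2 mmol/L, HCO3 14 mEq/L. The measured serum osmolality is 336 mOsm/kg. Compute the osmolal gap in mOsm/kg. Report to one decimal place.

Calculated osmolality = 2·Na + glucose/18 + urea
= 2·138 + 124/18 + 3.2
= 276 + 6.89 + 3.20
= 286.09 mOsm/kg ≈ 286.1 mOsm/kg
Osmolar gap = measured − calculated = 336 − 286.1 = 49.9 mOsm/kg

49.9 mOsm/kg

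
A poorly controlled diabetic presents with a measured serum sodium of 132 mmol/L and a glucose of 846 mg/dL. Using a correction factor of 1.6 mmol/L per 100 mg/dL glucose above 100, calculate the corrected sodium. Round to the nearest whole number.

Corrected Na = measured Na + 1.6 · (glucose − 100)/100
= 132 + 1.6 · (846 − 100)/100
= 132 + 11.9
= 143.9 mmol/L

144 mmol/L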